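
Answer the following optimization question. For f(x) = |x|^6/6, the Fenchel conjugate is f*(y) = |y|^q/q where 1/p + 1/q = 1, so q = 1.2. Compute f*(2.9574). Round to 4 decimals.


The conjugate exponent q satisfies 1/p + 1/q = 1.
p = 6, so q = 6/(6 - 1) = 1.2
|y|^q = 2.9574^1.2 = 3.6736
f*(2.9574) = 3.6736 / 1.2 = 3.0613


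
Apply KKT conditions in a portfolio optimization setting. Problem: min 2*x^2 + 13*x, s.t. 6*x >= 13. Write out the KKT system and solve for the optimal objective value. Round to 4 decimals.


Step 1: Try lambda = 0 (constraint inactive).
x_unc = -13/(2*2) = -3.25
Check: 6*-3.25 = -19.5 < 13 -- violated!
Step 2: Constraint must be active: 6*x = 13
x* = 13/6 = 2.1667 (rounded; the exact value 13/6 is used below)
lambda = (2*2*(13/6) + 13)/6 = 3.6111
Step 3: Compute optimal value.
f(x*) = 2*(13/6)^2 + 13*(13/6) = 37.5556


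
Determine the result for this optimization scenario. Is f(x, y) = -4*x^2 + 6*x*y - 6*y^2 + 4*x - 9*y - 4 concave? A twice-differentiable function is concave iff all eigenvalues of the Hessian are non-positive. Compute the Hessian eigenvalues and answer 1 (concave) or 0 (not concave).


The Hessian of f(x,y) = -4*x^2 + 6*x*y - 6*y^2 + 4*x - 9*y - 4 is:
H = [[-8, 6], [6, -12]]
Trace = -8 - 12 = -20
Determinant = -8*-12 - (6)^2 = 60
Discriminant = (-20)^2 - 4*60 = 160.0
Eigenvalues: lambda_1 = -16.3246, lambda_2 = -3.6754
The function is concave.

1


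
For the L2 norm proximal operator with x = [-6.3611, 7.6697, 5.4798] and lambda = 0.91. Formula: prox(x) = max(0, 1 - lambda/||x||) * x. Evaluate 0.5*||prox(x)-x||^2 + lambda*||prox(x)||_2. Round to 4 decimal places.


Step 1: Compute ||x||.
||x|| = 11.3717
Step 2: Compute scaling factor.
scale = max(0, 1 - 0.91/11.3717) = 0.92
Step 3: prox(x) = [-5.8521, 7.0559, 5.0413]
||prox(x)|| = 10.4617
Step 4: Proximal objective.
0.5*||prox-x||^2 = 0.4141
lambda*||prox|| = 9.5201
Total = 9.9342


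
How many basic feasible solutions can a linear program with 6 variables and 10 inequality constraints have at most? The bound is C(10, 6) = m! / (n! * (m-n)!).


Each vertex corresponds to some choice of n active constraints out of m, so the number of vertices is at most C(m, n) = m! / (n!(m-n)!).
m = 10, n = 6
Numerator: 10 * 9 * 8 * 7 * 6 * 5
Denominator: 6! = 720
C(10, 6) = 210


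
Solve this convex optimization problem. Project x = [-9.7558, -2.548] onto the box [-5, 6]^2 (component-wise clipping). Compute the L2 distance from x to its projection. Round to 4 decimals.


Project each component onto [-5, 6].
clip(-9.7558) = -5.0, clip(-2.548) = -2.548
Projection = [-5.0, -2.548]
Squared diffs: [22.6176, 0.0]
Distance = sqrt(22.6176) = 4.7558


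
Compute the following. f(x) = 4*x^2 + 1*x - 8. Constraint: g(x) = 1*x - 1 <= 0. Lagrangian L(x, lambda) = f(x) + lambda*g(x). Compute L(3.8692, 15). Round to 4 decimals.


Step 1: Evaluate f(x).
f(3.8692) = 4*3.8692^2 + 1*3.8692 - 8 = 55.752
Step 2: Evaluate g(x).
g(3.8692) = 1*3.8692 - 1 = 2.8692
Step 3: Compute Lagrangian.
L = 55.752 + 15*2.8692 = 98.79


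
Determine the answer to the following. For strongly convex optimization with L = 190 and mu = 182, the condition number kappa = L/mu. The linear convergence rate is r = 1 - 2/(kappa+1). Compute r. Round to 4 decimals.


Step 1: Compute the condition number.
kappa = L/mu = 190/182 = 1.044
Step 2: Compute the convergence rate.
r = 1 - 2/(kappa + 1) = 1 - 2*mu/(L + mu) = (L - mu)/(L + mu) = 8/372 = 0.0215


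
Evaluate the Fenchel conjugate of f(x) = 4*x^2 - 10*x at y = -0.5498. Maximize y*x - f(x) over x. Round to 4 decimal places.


f*(y) = sup_x {y*x - a*x^2 - b*x} = sup_x {(y-b)*x - a*x^2}
FOC: (y - b) - 2a*x = 0 => x* = (y - b)/(2a)
x* = (-0.5498 + 10)/(2*4) = 1.1813
f*(-0.5498) = (y-b)^2/(4a) = (-0.5498 + 10)^2/(4*4)
= 89.3063/16 = 5.5816


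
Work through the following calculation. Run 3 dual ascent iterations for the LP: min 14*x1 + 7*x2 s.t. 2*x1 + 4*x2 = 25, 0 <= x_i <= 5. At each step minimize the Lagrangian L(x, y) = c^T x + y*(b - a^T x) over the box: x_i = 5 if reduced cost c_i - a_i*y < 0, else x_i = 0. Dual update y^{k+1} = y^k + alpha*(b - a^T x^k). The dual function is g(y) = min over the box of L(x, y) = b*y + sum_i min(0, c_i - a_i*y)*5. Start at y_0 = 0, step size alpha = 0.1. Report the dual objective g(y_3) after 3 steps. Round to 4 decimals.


Dual ascent for LP: min 14*x1 + 7*x2, 2*x1 + 4*x2 = 25, 0 <= x_i <= 5
Step 1: y^k = 0.0, reduced costs: (14.0, 7.0)
  x^k = (0.0, 0.0), subgradient = b - a^T x = 25.0
  y^{k+1} = 0.0 + 0.1*25.0 = 2.5
Step 2: y^k = 2.5, reduced costs: (9.0, -3.0)
  x^k = (0.0, 5.0), subgradient = b - a^T x = 5.0
  y^{k+1} = 2.5 + 0.1*5.0 = 3.0
Step 3: y^k = 3.0, reduced costs: (8.0, -5.0)
  x^k = (0.0, 5.0), subgradient = b - a^T x = 5.0
  y^{k+1} = 3.0 + 0.1*5.0 = 3.5
Dual objective at y_3 = 3.5: reduced costs (7.0, -7.0), box minimizer x = (0.0, 5.0)
g(y_3) = b*y + (c1 - a1*y)*x1 + (c2 - a2*y)*x2 = 25*3.5 + 7.0*0.0 + (-7.0)*5.0 = 87.5 + 0.0 - 35.0 = 52.5


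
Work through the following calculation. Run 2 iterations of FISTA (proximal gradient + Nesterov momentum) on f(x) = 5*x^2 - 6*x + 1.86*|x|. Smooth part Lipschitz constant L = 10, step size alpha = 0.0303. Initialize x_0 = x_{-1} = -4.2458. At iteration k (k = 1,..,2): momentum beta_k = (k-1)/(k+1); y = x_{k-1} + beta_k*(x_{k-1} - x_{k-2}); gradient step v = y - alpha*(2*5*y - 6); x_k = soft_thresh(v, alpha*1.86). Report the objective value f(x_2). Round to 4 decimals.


FISTA on f(x) = 5*x^2 - 6*x + 1.86*|x|
L = 10, alpha = 0.0303
Iteration 1: beta = 0.0, y = -4.2458 + 0.0*(-4.2458 + 4.2458) = -4.2458
  grad(y) = -48.458, v = y - alpha*grad = -2.7775
  prox(v) = soft_thresh(-2.7775, 0.0564) = -2.7212
Iteration 2: beta = 0.3333, y = -2.7212 + 0.3333*(-2.7212 + 4.2458) = -2.213
  grad(y) = -28.1295, v = y - alpha*grad = -1.3606
  prox(v) = soft_thresh(-1.3606, 0.0564) = -1.3043
f(x_2) = 5*(-1.3043)^2 - 6*(-1.3043) + 1.86*|-1.3043| = 18.7572


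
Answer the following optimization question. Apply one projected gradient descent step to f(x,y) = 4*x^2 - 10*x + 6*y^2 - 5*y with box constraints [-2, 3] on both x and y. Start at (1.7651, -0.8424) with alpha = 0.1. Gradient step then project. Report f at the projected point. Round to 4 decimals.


Step 1: Compute gradient at (1.7651, -0.8424).
grad_x = 2*4*1.7651 - 10 = 4.1208
grad_y = 2*6*-0.8424 - 5 = -15.1088
Step 2: Gradient step.
x_raw = 1.7651 - 0.1*4.1208 = 1.353
y_raw = -0.8424 - 0.1*-15.1088 = 0.6685
Step 3: Project onto [-2, 3].
x_proj = clip(1.353) = 1.353
y_proj = clip(0.6685) = 0.6685
Step 4: Evaluate f.
f(1.353, 0.6685) = -6.8688


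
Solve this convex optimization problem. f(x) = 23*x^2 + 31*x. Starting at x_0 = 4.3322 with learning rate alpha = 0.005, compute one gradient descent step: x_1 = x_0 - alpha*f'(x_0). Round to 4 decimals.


We compute the gradient at x_0 and apply the update.
f'(x) = 46*x + 31
f'(4.3322) = 46*4.3322 + 31 = 230.2812
x_1 = 4.3322 - 0.005*230.2812 = 3.1808


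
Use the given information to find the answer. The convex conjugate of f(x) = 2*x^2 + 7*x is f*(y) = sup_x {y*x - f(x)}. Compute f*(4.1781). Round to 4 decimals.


f*(y) = sup_x {y*x - a*x^2 - b*x} = sup_x {(y-b)*x - a*x^2}
FOC: (y - b) - 2a*x = 0 => x* = (y - b)/(2a)
x* = (4.1781 - 7)/(2*2) = -0.7055
f*(4.1781) = (y-b)^2/(4a) = (4.1781 - 7)^2/(4*2)
= 7.9631/8 = 0.9954


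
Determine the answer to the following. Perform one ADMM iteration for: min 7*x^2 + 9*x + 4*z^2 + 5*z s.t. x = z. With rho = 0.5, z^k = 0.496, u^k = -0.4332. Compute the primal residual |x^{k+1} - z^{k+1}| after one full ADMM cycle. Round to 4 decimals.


ADMM iteration with rho = 0.5, z^k = 0.496, u^k = -0.4332
Step 1: x-update.
Minimize 7*x^2 + 9*x + (0.5/2)*(x - 0.496 - 0.4332)^2
FOC: (2*7 + 0.5)*x = -9 + 0.5*(0.496 + 0.4332)
x^{k+1} = -0.5886
Step 2: z-update.
Minimize 4*z^2 + 5*z + (0.5/2)*(-0.5886 - z - 0.4332)^2
FOC: (2*4 + 0.5)*z = -5 + 0.5*(-0.5886 - 0.4332)
z^{k+1} = -0.6483
Step 3: u-update.
u^{k+1} = -0.4332 - 0.5886 + 0.6483 = -0.3735
Step 4: Primal residual = |-0.5886 + 0.6483| = 0.0597


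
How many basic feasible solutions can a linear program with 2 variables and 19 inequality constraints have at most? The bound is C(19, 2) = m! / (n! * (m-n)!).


Each vertex corresponds to some choice of n active constraints out of m, so the number of vertices is at most C(m, n) = m! / (n!(m-n)!).
m = 19, n = 2
Numerator: 19 * 18
Denominator: 2! = 2
C(19, 2) = 171


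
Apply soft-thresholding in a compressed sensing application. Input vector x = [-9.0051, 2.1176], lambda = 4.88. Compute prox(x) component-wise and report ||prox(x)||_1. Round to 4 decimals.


Soft-thresholding with lambda = 4.88:
prox(-9.0051) = sign(-9.0051)*max(|-9.0051| - 4.88, 0) = -4.1251
prox(2.1176) = sign(2.1176)*max(|2.1176| - 4.88, 0) = 0.0
prox(x) = [-4.1251, 0.0]
||prox(x)||_1 = 4.1251 + 0.0 = 4.1251


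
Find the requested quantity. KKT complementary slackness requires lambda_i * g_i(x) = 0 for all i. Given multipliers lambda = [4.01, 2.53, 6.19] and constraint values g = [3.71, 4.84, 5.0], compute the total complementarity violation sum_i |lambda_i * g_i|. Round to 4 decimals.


KKT complementary slackness check:
lambda_1 * g_1 = 4.01 * 3.71 = 14.8771
lambda_2 * g_2 = 2.53 * 4.84 = 12.2452
lambda_3 * g_3 = 6.19 * 5.0 = 30.95
Total violation = 14.8771 + 12.2452 + 30.95 = 58.0723


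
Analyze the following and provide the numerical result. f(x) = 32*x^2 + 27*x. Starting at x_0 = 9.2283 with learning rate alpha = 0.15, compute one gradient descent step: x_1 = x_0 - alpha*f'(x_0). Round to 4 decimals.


We compute the gradient at x_0 and apply the update.
f'(x) = 64*x + 27
f'(9.2283) = 64*9.2283 + 27 = 617.6112
x_1 = 9.2283 - 0.15*617.6112 = -83.4134


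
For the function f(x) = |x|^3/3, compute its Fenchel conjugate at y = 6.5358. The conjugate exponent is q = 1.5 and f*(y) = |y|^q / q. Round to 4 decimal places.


The conjugate exponent q satisfies 1/p + 1/q = 1.
p = 3, so q = 3/(3 - 1) = 1.5
|y|^q = 6.5358^1.5 = 16.7089
f*(6.5358) = 16.7089 / 1.5 = 11.1393


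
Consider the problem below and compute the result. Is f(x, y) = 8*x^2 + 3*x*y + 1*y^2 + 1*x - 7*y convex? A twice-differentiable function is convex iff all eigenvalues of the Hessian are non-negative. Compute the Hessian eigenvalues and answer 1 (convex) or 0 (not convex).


The Hessian of f(x,y) = 8*x^2 + 3*x*y + 1*y^2 + 1*x - 7*y is:
H = [[16, 3], [3, 2]]
Trace = 16 + 2 = 18
Determinant = 16*2 - (3)^2 = 23
Discriminant = (18)^2 - 4*23 = 232.0
Eigenvalues: lambda_1 = 1.3842, lambda_2 = 16.6158
The function is convex.

1


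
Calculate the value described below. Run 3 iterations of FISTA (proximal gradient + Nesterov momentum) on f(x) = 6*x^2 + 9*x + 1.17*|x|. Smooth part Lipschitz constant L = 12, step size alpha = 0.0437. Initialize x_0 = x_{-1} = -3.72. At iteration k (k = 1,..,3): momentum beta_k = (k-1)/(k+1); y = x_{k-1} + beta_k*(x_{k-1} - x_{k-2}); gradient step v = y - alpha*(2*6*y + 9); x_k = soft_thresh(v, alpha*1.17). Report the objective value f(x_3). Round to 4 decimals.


FISTA on f(x) = 6*x^2 + 9*x + 1.17*|x|
L = 12, alpha = 0.0437
Iteration 1: beta = 0.0, y = -3.72 + 0.0*(-3.72 + 3.72) = -3.72
  grad(y) = -35.64, v = y - alpha*grad = -2.1625
  prox(v) = soft_thresh(-2.1625, 0.0511) = -2.1114
Iteration 2: beta = 0.3333, y = -2.1114 + 0.3333*(-2.1114 + 3.72) = -1.5752
  grad(y) = -9.9024, v = y - alpha*grad = -1.1425
  prox(v) = soft_thresh(-1.1425, 0.0511) = -1.0913
Iteration 3: beta = 0.5, y = -1.0913 + 0.5*(-1.0913 + 2.1114) = -0.5813
  grad(y) = 2.0243, v = y - alpha*grad = -0.6698
  prox(v) = soft_thresh(-0.6698, 0.0511) = -0.6186
f(x_3) = 6*(-0.6186)^2 + 9*(-0.6186) + 1.17*|-0.6186| = -2.5477


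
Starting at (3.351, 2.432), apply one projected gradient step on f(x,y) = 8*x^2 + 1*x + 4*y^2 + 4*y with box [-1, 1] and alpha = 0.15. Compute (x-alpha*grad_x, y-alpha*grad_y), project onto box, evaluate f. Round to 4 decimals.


Step 1: Compute gradient at (3.351, 2.432).
grad_x = 2*8*3.351 + 1 = 54.616
grad_y = 2*4*2.432 + 4 = 23.456
Step 2: Gradient step.
x_raw = 3.351 - 0.15*54.616 = -4.8414
y_raw = 2.432 - 0.15*23.456 = -1.0864
Step 3: Project onto [-1, 1].
x_proj = clip(-4.8414) = -1.0
y_proj = clip(-1.0864) = -1.0
Step 4: Evaluate f.
f(-1.0, -1.0) = 7.0


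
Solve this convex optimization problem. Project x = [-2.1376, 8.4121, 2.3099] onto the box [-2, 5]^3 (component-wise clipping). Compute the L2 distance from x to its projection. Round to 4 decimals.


Project each component onto [-2, 5].
clip(-2.1376) = -2.0, clip(8.4121) = 5.0, clip(2.3099) = 2.3099
Projection = [-2.0, 5.0, 2.3099]
Squared diffs: [0.0189, 11.6424, 0.0]
Distance = sqrt(11.6613) = 3.4149


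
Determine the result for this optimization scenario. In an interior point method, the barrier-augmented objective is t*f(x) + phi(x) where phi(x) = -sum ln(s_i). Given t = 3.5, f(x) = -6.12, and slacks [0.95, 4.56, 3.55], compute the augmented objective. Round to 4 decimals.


Step 1: Compute log-barrier.
ln values: [-0.0513, 1.5173, 1.2669]
phi = -(-0.0513 + 1.5173 + 1.2669) = -2.733
Step 2: Compute augmented objective.
t*f(x) = 3.5*-6.12 = -21.42
Total = -21.42 - 2.733 = -24.153


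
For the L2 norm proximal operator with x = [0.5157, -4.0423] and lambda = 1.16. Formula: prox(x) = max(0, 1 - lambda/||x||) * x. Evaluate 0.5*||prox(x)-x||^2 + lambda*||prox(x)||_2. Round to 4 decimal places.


Step 1: Compute ||x||.
||x|| = 4.0751
Step 2: Compute scaling factor.
scale = max(0, 1 - 1.16/4.0751) = 0.7153
Step 3: prox(x) = [0.3689, -2.8916]
||prox(x)|| = 2.9151
Step 4: Proximal objective.
0.5*||prox-x||^2 = 0.6728
lambda*||prox|| = 3.3815
Total = 4.0543


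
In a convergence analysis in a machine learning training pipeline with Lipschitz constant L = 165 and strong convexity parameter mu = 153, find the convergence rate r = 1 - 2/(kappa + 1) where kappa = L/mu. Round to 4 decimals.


Step 1: Compute the condition number.
kappa = L/mu = 165/153 = 1.0784
Step 2: Compute the convergence rate.
r = 1 - 2/(kappa + 1) = 1 - 2*mu/(L + mu) = (L - mu)/(L + mu) = 12/318 = 0.0377


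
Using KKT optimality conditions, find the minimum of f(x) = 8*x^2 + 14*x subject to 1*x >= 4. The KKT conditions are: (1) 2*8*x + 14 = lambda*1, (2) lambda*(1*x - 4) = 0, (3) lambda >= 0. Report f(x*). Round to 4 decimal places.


Step 1: Try lambda = 0 (constraint inactive).
x_unc = -14/(2*8) = -0.875
Check: 1*-0.875 = -0.875 < 4 -- violated!
Step 2: Constraint must be active: 1*x = 4
x* = 4/1 = 4.0
lambda = (2*8*4.0 + 14)/1 = 78.0
Step 3: Compute optimal value.
f(x*) = 8*4.0^2 + 14*4.0 = 184.0


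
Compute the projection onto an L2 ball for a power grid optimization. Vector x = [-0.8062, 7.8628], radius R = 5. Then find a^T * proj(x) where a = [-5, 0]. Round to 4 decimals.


Step 1: Compute ||x|| (intermediates to 6 decimals).
||x|| = sqrt((-0.8062)^2 + 7.8628^2) = 7.904023
Step 2: Project.
Since ||x|| > R, scale = R/||x|| = 5/7.904023 = 0.632589, proj(x) = scale * x
proj(x) = [-0.509993, 4.973921]
Step 3: Dot product.
a^T * proj(x) = -5*(-0.509993) + 0*4.973921 = 2.55


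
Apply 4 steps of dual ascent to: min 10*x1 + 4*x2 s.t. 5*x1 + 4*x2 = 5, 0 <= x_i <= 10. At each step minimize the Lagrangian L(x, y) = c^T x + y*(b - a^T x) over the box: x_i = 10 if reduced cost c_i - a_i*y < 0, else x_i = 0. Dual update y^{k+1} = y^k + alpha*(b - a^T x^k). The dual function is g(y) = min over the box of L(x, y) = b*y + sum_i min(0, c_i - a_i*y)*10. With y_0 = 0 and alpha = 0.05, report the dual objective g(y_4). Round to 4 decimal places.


Dual ascent for LP: min 10*x1 + 4*x2, 5*x1 + 4*x2 = 5, 0 <= x_i <= 10
Step 1: y^k = 0.0, reduced costs: (10.0, 4.0)
  x^k = (0.0, 0.0), subgradient = b - a^T x = 5.0
  y^{k+1} = 0.0 + 0.05*5.0 = 0.25
Step 2: y^k = 0.25, reduced costs: (8.75, 3.0)
  x^k = (0.0, 0.0), subgradient = b - a^T x = 5.0
  y^{k+1} = 0.25 + 0.05*5.0 = 0.5
Step 3: y^k = 0.5, reduced costs: (7.5, 2.0)
  x^k = (0.0, 0.0), subgradient = b - a^T x = 5.0
  y^{k+1} = 0.5 + 0.05*5.0 = 0.75
Step 4: y^k = 0.75, reduced costs: (6.25, 1.0)
  x^k = (0.0, 0.0), subgradient = b - a^T x = 5.0
  y^{k+1} = 0.75 + 0.05*5.0 = 1.0
Dual objective at y_4 = 1.0: reduced costs (5.0, 0.0), box minimizer x = (0.0, 0.0)
g(y_4) = b*y + (c1 - a1*y)*x1 + (c2 - a2*y)*x2 = 5*1.0 + 5.0*0.0 + 0.0*0.0 = 5.0 + 0.0 + 0.0 = 5.0


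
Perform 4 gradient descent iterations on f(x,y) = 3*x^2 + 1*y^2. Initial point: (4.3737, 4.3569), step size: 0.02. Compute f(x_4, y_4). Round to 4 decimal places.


Gradient descent on f(x,y) = 3*x^2 + 1*y^2.
Starting point: (4.3737, 4.3569), alpha = 0.02
Step 1: grad_x = 2*3*4.3737 = 26.2422, grad_y = 2*1*4.3569 = 8.7138
  x_1 = 4.3737 - 0.02*26.2422 = 3.8489
  y_1 = 4.3569 - 0.02*8.7138 = 4.1826
Step 2: grad_x = 2*3*3.8489 = 23.0931, grad_y = 2*1*4.1826 = 8.3652
  x_2 = 3.8489 - 0.02*23.0931 = 3.387
  y_2 = 4.1826 - 0.02*8.3652 = 4.0153
Step 3: grad_x = 2*3*3.387 = 20.322, grad_y = 2*1*4.0153 = 8.0306
  x_3 = 3.387 - 0.02*20.322 = 2.9806
  y_3 = 4.0153 - 0.02*8.0306 = 3.8547
Step 4: grad_x = 2*3*2.9806 = 17.8833, grad_y = 2*1*3.8547 = 7.7094
  x_4 = 2.9806 - 0.02*17.8833 = 2.6229
  y_4 = 3.8547 - 0.02*7.7094 = 3.7005
f(2.6229, 3.7005) = 3*2.6229^2 + 1*3.7005^2 = 34.3325


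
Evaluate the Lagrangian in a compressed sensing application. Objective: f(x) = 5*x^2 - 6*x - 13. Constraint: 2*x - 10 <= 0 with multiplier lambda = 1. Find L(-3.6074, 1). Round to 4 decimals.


Step 1: Evaluate f(x).
f(-3.6074) = 5*(-3.6074)^2 - 6*(-3.6074) - 13 = 73.7111
Step 2: Evaluate g(x).
g(-3.6074) = 2*-3.6074 - 10 = -17.2148
Step 3: Compute Lagrangian.
L = 73.7111 + 1*-17.2148 = 56.4963


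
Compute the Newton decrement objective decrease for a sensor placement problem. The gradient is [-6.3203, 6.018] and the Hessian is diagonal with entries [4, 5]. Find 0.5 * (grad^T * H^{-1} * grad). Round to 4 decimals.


Step 1: H is diagonal, so H^(-1) * g = [-1.5801, 1.2036].
Step 2: g^T H^(-1) g = sum_i g_i^2 / H_ii
  = (-6.3203)^2/4 + (6.018)^2/5
  = 9.9865 + 7.2433 = 17.2298
Step 3: Objective decrease = 0.5 * g^T H^(-1) g = 8.6149


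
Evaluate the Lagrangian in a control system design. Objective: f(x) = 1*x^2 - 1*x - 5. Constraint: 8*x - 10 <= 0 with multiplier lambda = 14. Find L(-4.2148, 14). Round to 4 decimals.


Step 1: Evaluate f(x).
f(-4.2148) = 1*(-4.2148)^2 - 1*(-4.2148) - 5 = 16.9793
Step 2: Evaluate g(x).
g(-4.2148) = 8*-4.2148 - 10 = -43.7184
Step 3: Compute Lagrangian.
L = 16.9793 + 14*-43.7184 = -595.0783


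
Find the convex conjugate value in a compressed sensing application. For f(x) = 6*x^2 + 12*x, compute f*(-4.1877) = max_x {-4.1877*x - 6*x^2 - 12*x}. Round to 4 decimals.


f*(y) = sup_x {y*x - a*x^2 - b*x} = sup_x {(y-b)*x - a*x^2}
FOC: (y - b) - 2a*x = 0 => x* = (y - b)/(2a)
x* = (-4.1877 - 12)/(2*6) = -1.349
f*(-4.1877) = (y-b)^2/(4a) = (-4.1877 - 12)^2/(4*6)
= 262.0416/24 = 10.9184


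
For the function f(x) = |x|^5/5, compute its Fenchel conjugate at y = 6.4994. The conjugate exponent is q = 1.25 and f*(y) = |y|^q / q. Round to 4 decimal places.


The conjugate exponent q satisfies 1/p + 1/q = 1.
p = 5, so q = 5/(5 - 1) = 1.25
|y|^q = 6.4994^1.25 = 10.3775
f*(6.4994) = 10.3775 / 1.25 = 8.302


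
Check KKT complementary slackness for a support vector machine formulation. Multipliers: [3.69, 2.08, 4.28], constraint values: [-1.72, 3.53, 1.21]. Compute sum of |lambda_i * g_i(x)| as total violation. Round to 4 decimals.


KKT complementary slackness check:
lambda_1 * g_1 = 3.69 * -1.72 = -6.3468
lambda_2 * g_2 = 2.08 * 3.53 = 7.3424
lambda_3 * g_3 = 4.28 * 1.21 = 5.1788
Total violation = 6.3468 + 7.3424 + 5.1788 = 18.868


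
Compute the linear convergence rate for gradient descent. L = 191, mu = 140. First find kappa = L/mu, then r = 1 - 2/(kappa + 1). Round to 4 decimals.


Step 1: Compute the condition number.
kappa = L/mu = 191/140 = 1.3643
Step 2: Compute the convergence rate.
r = 1 - 2/(kappa + 1) = 1 - 2*mu/(L + mu) = (L - mu)/(L + mu) = 51/331 = 0.1541


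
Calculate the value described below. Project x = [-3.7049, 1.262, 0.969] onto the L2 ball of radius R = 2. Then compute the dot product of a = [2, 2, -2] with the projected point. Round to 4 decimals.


Step 1: Compute ||x|| (intermediates to 6 decimals).
||x|| = sqrt((-3.7049)^2 + 1.262^2 + 0.969^2) = 4.032107
Step 2: Project.
Since ||x|| > R, scale = R/||x|| = 2/4.032107 = 0.496019, proj(x) = scale * x
proj(x) = [-1.837701, 0.625976, 0.480642]
Step 3: Dot product.
a^T * proj(x) = 2*(-1.837701) + 2*0.625976 - 2*0.480642 = -3.3847


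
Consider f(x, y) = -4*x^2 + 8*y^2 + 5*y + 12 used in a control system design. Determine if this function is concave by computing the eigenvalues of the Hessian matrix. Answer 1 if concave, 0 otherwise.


The Hessian of f(x,y) = -4*x^2 + 8*y^2 + 5*y + 12 is:
H = [[-8, 0], [0, 16]]
Trace = -8 + 16 = 8
Determinant = -8*16 - (0)^2 = -128
Discriminant = (8)^2 - 4*-128 = 576.0
Eigenvalues: lambda_1 = -8.0, lambda_2 = 16.0
The function is not concave.

0


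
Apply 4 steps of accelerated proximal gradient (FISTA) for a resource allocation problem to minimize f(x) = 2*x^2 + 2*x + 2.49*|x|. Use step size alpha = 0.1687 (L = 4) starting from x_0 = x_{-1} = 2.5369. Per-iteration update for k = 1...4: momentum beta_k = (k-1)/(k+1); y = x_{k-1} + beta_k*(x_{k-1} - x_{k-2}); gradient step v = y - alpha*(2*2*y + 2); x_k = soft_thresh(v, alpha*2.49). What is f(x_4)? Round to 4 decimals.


FISTA on f(x) = 2*x^2 + 2*x + 2.49*|x|
L = 4, alpha = 0.1687
Iteration 1: beta = 0.0, y = 2.5369 + 0.0*(2.5369 - 2.5369) = 2.5369
  grad(y) = 12.1476, v = y - alpha*grad = 0.4876
  prox(v) = soft_thresh(0.4876, 0.4201) = 0.0675
Iteration 2: beta = 0.3333, y = 0.0675 + 0.3333*(0.0675 - 2.5369) = -0.7556
  grad(y) = -1.0223, v = y - alpha*grad = -0.5831
  prox(v) = soft_thresh(-0.5831, 0.4201) = -0.1631
Iteration 3: beta = 0.5, y = -0.1631 + 0.5*(-0.1631 - 0.0675) = -0.2783
  grad(y) = 0.8866, v = y - alpha*grad = -0.4279
  prox(v) = soft_thresh(-0.4279, 0.4201) = -0.0079
Iteration 4: beta = 0.6, y = -0.0079 + 0.6*(-0.0079 + 0.1631) = 0.0853
  grad(y) = 2.3411, v = y - alpha*grad = -0.3097
  prox(v) = soft_thresh(-0.3097, 0.4201) = 0.0
f(x_4) = 2*0.0^2 + 2*0.0 + 2.49*|0.0| = 0.0


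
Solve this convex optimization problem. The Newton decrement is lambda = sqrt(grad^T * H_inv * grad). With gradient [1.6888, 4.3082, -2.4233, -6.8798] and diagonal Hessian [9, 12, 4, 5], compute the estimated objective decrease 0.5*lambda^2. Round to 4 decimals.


Step 1: H is diagonal, so H^(-1) * g = [0.1876, 0.359, -0.6058, -1.376].
Step 2: g^T H^(-1) g = sum_i g_i^2 / H_ii
  = (1.6888)^2/9 + (4.3082)^2/12 + (-2.4233)^2/4 + (-6.8798)^2/5
  = 0.3169 + 1.5467 + 1.4681 + 9.4663 = 12.798
Step 3: Objective decrease = 0.5 * g^T H^(-1) g = 6.399


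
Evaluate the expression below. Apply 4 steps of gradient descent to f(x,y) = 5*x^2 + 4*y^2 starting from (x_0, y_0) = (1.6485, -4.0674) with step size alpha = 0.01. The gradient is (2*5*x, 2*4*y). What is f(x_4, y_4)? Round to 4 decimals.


Gradient descent on f(x,y) = 5*x^2 + 4*y^2.
Starting point: (1.6485, -4.0674), alpha = 0.01
Step 1: grad_x = 2*5*1.6485 = 16.485, grad_y = 2*4*-4.0674 = -32.5392
  x_1 = 1.6485 - 0.01*16.485 = 1.4837
  y_1 = -4.0674 - 0.01*-32.5392 = -3.742
Step 2: grad_x = 2*5*1.4837 = 14.8365, grad_y = 2*4*-3.742 = -29.9361
  x_2 = 1.4837 - 0.01*14.8365 = 1.3353
  y_2 = -3.742 - 0.01*-29.9361 = -3.4426
Step 3: grad_x = 2*5*1.3353 = 13.3529, grad_y = 2*4*-3.4426 = -27.5412
  x_3 = 1.3353 - 0.01*13.3529 = 1.2018
  y_3 = -3.4426 - 0.01*-27.5412 = -3.1672
Step 4: grad_x = 2*5*1.2018 = 12.0176, grad_y = 2*4*-3.1672 = -25.3379
  x_4 = 1.2018 - 0.01*12.0176 = 1.0816
  y_4 = -3.1672 - 0.01*-25.3379 = -2.9139
f(1.0816, -2.9139) = 5*1.0816^2 + 4*(-2.9139)^2 = 39.8113


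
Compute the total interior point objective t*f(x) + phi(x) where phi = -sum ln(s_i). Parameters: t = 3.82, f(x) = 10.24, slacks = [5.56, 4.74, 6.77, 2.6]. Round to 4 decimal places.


Step 1: Compute log-barrier.
ln values: [1.7156, 1.556, 1.9125, 0.9555]
phi = -(1.7156 + 1.556 + 1.9125 + 0.9555) = -6.1396
Step 2: Compute augmented objective.
t*f(x) = 3.82*10.24 = 39.1168
Total = 39.1168 - 6.1396 = 32.9772


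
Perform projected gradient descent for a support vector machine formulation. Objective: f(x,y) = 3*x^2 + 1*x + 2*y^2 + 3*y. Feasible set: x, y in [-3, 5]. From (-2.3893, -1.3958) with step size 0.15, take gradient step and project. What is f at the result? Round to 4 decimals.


Step 1: Compute gradient at (-2.3893, -1.3958).
grad_x = 2*3*-2.3893 + 1 = -13.3358
grad_y = 2*2*-1.3958 + 3 = -2.5832
Step 2: Gradient step.
x_raw = -2.3893 - 0.15*-13.3358 = -0.3889
y_raw = -1.3958 - 0.15*-2.5832 = -1.0083
Step 3: Project onto [-3, 5].
x_proj = clip(-0.3889) = -0.3889
y_proj = clip(-1.0083) = -1.0083
Step 4: Evaluate f.
f(-0.3889, -1.0083) = -0.9267


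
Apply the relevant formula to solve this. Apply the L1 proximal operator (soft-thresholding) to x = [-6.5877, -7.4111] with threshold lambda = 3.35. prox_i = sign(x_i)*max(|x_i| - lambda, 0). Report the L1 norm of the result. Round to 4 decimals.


Soft-thresholding with lambda = 3.35:
prox(-6.5877) = sign(-6.5877)*max(|-6.5877| - 3.35, 0) = -3.2377
prox(-7.4111) = sign(-7.4111)*max(|-7.4111| - 3.35, 0) = -4.0611
prox(x) = [-3.2377, -4.0611]
||prox(x)||_1 = 3.2377 + 4.0611 = 7.2988


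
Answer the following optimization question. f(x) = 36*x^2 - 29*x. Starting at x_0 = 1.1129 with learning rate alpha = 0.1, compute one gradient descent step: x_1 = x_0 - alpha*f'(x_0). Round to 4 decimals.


We compute the gradient at x_0 and apply the update.
f'(x) = 72*x - 29
f'(1.1129) = 72*1.1129 - 29 = 51.1288
x_1 = 1.1129 - 0.1*51.1288 = -4.0


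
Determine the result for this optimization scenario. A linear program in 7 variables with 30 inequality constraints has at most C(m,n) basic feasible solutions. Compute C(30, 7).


Each vertex corresponds to some choice of n active constraints out of m, so the number of vertices is at most C(m, n) = m! / (n!(m-n)!).
m = 30, n = 7
Numerator: 30 * 29 * 28 * 27 * 26 * 25 * 24
Denominator: 7! = 5040
C(30, 7) = 2035800


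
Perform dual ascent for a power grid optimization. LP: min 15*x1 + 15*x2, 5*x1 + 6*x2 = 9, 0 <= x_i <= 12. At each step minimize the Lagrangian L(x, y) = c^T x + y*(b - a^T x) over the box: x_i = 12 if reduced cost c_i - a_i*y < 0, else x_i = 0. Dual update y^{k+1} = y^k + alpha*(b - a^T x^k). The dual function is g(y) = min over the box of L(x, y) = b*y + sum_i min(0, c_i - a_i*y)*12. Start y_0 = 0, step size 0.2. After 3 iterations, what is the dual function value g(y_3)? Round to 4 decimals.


Dual ascent for LP: min 15*x1 + 15*x2, 5*x1 + 6*x2 = 9, 0 <= x_i <= 12
Step 1: y^k = 0.0, reduced costs: (15.0, 15.0)
  x^k = (0.0, 0.0), subgradient = b - a^T x = 9.0
  y^{k+1} = 0.0 + 0.2*9.0 = 1.8
Step 2: y^k = 1.8, reduced costs: (6.0, 4.2)
  x^k = (0.0, 0.0), subgradient = b - a^T x = 9.0
  y^{k+1} = 1.8 + 0.2*9.0 = 3.6
Step 3: y^k = 3.6, reduced costs: (-3.0, -6.6)
  x^k = (12.0, 12.0), subgradient = b - a^T x = -123.0
  y^{k+1} = 3.6 + 0.2*-123.0 = -21.0
Dual objective at y_3 = -21.0: reduced costs (120.0, 141.0), box minimizer x = (0.0, 0.0)
g(y_3) = b*y + (c1 - a1*y)*x1 + (c2 - a2*y)*x2 = 9*(-21.0) + 120.0*0.0 + 141.0*0.0 = -189.0 + 0.0 + 0.0 = -189.0


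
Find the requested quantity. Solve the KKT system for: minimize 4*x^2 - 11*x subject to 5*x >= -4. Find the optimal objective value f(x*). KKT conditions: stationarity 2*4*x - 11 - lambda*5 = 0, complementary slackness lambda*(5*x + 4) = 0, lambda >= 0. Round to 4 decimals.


Step 1: Try lambda = 0 (constraint inactive).
Stationarity: 2*4*x - 11 = 0
x* = 11/(2*4) = 1.375
Check constraint: 5*1.375 = 6.875 >= -4 -- satisfied.
Step 2: Compute optimal value.
f(x*) = 4*1.375^2 - 11*1.375 = -7.5625


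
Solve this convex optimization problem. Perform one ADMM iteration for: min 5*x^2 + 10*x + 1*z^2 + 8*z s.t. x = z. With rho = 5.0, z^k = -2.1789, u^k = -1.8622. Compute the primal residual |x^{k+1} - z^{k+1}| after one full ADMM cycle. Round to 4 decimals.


ADMM iteration with rho = 5.0, z^k = -2.1789, u^k = -1.8622
Step 1: x-update.
Minimize 5*x^2 + 10*x + (5.0/2)*(x + 2.1789 - 1.8622)^2
FOC: (2*5 + 5.0)*x = -10 + 5.0*(-2.1789 + 1.8622)
x^{k+1} = -0.7722
Step 2: z-update.
Minimize 1*z^2 + 8*z + (5.0/2)*(-0.7722 - z - 1.8622)^2
FOC: (2*1 + 5.0)*z = -8 + 5.0*(-0.7722 - 1.8622)
z^{k+1} = -3.0246
Step 3: u-update.
u^{k+1} = -1.8622 - 0.7722 + 3.0246 = 0.3902
Step 4: Primal residual = |-0.7722 + 3.0246| = 2.2524


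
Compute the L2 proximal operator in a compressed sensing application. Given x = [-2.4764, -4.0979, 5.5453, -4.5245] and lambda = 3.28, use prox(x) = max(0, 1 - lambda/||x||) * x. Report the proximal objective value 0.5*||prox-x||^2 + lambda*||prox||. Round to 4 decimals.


Step 1: Compute ||x||.
||x|| = 8.6109
Step 2: Compute scaling factor.
scale = max(0, 1 - 3.28/8.6109) = 0.6191
Step 3: prox(x) = [-1.5331, -2.5369, 3.433, -2.8011]
||prox(x)|| = 5.3309
Step 4: Proximal objective.
0.5*||prox-x||^2 = 5.3792
lambda*||prox|| = 17.4854
Total = 22.8644


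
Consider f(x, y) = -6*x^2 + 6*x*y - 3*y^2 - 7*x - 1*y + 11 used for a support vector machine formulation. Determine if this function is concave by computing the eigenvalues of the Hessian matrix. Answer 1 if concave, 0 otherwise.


The Hessian of f(x,y) = -6*x^2 + 6*x*y - 3*y^2 - 7*x - 1*y + 11 is:
H = [[-12, 6], [6, -6]]
Trace = -12 - 6 = -18
Determinant = -12*-6 - (6)^2 = 36
Discriminant = (-18)^2 - 4*36 = 180.0
Eigenvalues: lambda_1 = -15.7082, lambda_2 = -2.2918
The function is concave.

1


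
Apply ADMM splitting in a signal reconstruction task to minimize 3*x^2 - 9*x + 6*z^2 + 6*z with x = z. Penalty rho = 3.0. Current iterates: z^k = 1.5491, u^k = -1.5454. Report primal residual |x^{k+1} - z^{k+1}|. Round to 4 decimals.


ADMM iteration with rho = 3.0, z^k = 1.5491, u^k = -1.5454
Step 1: x-update.
Minimize 3*x^2 - 9*x + (3.0/2)*(x - 1.5491 - 1.5454)^2
FOC: (2*3 + 3.0)*x = 9 + 3.0*(1.5491 + 1.5454)
x^{k+1} = 2.0315
Step 2: z-update.
Minimize 6*z^2 + 6*z + (3.0/2)*(2.0315 - z - 1.5454)^2
FOC: (2*6 + 3.0)*z = -6 + 3.0*(2.0315 - 1.5454)
z^{k+1} = -0.3028
Step 3: u-update.
u^{k+1} = -1.5454 + 2.0315 + 0.3028 = 0.7889
Step 4: Primal residual = |2.0315 + 0.3028| = 2.3343


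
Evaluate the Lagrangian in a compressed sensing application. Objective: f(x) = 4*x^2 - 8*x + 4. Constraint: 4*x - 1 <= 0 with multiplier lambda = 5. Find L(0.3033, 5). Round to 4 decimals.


Step 1: Evaluate f(x).
f(0.3033) = 4*0.3033^2 - 8*0.3033 + 4 = 1.9416
Step 2: Evaluate g(x).
g(0.3033) = 4*0.3033 - 1 = 0.2132
Step 3: Compute Lagrangian.
L = 1.9416 + 5*0.2132 = 3.0076


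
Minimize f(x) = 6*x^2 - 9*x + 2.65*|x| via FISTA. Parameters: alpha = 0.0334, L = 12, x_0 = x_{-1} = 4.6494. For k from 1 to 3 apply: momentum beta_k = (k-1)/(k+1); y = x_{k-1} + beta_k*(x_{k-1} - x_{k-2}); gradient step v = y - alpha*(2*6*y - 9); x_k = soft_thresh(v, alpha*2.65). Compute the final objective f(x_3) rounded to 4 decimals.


FISTA on f(x) = 6*x^2 - 9*x + 2.65*|x|
L = 12, alpha = 0.0334
Iteration 1: beta = 0.0, y = 4.6494 + 0.0*(4.6494 - 4.6494) = 4.6494
  grad(y) = 46.7928, v = y - alpha*grad = 3.0865
  prox(v) = soft_thresh(3.0865, 0.0885) = 2.998
Iteration 2: beta = 0.3333, y = 2.998 + 0.3333*(2.998 - 4.6494) = 2.4475
  grad(y) = 20.3706, v = y - alpha*grad = 1.7672
  prox(v) = soft_thresh(1.7672, 0.0885) = 1.6787
Iteration 3: beta = 0.5, y = 1.6787 + 0.5*(1.6787 - 2.998) = 1.019
  grad(y) = 3.2278, v = y - alpha*grad = 0.9112
  prox(v) = soft_thresh(0.9112, 0.0885) = 0.8227
f(x_3) = 6*0.8227^2 - 9*0.8227 + 2.65*|0.8227| = -1.1633


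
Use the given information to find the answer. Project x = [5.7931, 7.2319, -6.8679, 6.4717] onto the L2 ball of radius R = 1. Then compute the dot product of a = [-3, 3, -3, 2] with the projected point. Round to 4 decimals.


Step 1: Compute ||x|| (intermediates to 6 decimals).
||x|| = sqrt(5.7931^2 + 7.2319^2 + (-6.8679)^2 + 6.4717^2) = 13.225405
Step 2: Project.
Since ||x|| > R, scale = R/||x|| = 1/13.225405 = 0.075612, proj(x) = scale * x
proj(x) = [0.438028, 0.546818, -0.519296, 0.489338]
Step 3: Dot product.
a^T * proj(x) = -3*0.438028 + 3*0.546818 - 3*(-0.519296) + 2*0.489338 = 2.8629


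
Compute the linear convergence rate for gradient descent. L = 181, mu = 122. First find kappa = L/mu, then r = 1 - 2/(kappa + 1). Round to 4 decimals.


Step 1: Compute the condition number.
kappa = L/mu = 181/122 = 1.4836
Step 2: Compute the convergence rate.
r = 1 - 2/(kappa + 1) = 1 - 2*mu/(L + mu) = (L - mu)/(L + mu) = 59/303 = 0.1947


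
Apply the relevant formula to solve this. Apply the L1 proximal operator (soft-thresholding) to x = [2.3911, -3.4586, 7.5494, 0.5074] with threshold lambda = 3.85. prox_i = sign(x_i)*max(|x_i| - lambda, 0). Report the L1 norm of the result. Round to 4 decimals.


Soft-thresholding with lambda = 3.85:
prox(2.3911) = sign(2.3911)*max(|2.3911| - 3.85, 0) = 0.0
prox(-3.4586) = sign(-3.4586)*max(|-3.4586| - 3.85, 0) = 0.0
prox(7.5494) = sign(7.5494)*max(|7.5494| - 3.85, 0) = 3.6994
prox(0.5074) = sign(0.5074)*max(|0.5074| - 3.85, 0) = 0.0
prox(x) = [0.0, 0.0, 3.6994, 0.0]
||prox(x)||_1 = 0.0 + 0.0 + 3.6994 + 0.0 = 3.6994


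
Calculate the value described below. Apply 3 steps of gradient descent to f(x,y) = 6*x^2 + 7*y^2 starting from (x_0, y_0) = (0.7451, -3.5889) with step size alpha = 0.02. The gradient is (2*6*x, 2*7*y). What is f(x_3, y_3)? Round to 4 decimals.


Gradient descent on f(x,y) = 6*x^2 + 7*y^2.
Starting point: (0.7451, -3.5889), alpha = 0.02
Step 1: grad_x = 2*6*0.7451 = 8.9412, grad_y = 2*7*-3.5889 = -50.2446
  x_1 = 0.7451 - 0.02*8.9412 = 0.5663
  y_1 = -3.5889 - 0.02*-50.2446 = -2.584
Step 2: grad_x = 2*6*0.5663 = 6.7953, grad_y = 2*7*-2.584 = -36.1761
  x_2 = 0.5663 - 0.02*6.7953 = 0.4304
  y_2 = -2.584 - 0.02*-36.1761 = -1.8605
Step 3: grad_x = 2*6*0.4304 = 5.1644, grad_y = 2*7*-1.8605 = -26.0468
  x_3 = 0.4304 - 0.02*5.1644 = 0.3271
  y_3 = -1.8605 - 0.02*-26.0468 = -1.3395
f(0.3271, -1.3395) = 6*0.3271^2 + 7*(-1.3395)^2 = 13.2026


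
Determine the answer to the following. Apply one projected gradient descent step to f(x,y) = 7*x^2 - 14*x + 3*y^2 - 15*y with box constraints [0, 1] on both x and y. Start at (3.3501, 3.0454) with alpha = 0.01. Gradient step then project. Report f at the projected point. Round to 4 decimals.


Step 1: Compute gradient at (3.3501, 3.0454).
grad_x = 2*7*3.3501 - 14 = 32.9014
grad_y = 2*3*3.0454 - 15 = 3.2724
Step 2: Gradient step.
x_raw = 3.3501 - 0.01*32.9014 = 3.0211
y_raw = 3.0454 - 0.01*3.2724 = 3.0127
Step 3: Project onto [0, 1].
x_proj = clip(3.0211) = 1.0
y_proj = clip(3.0127) = 1.0
Step 4: Evaluate f.
f(1.0, 1.0) = -19.0


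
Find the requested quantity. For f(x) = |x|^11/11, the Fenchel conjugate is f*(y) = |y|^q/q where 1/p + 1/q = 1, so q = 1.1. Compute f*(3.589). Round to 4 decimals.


The conjugate exponent q satisfies 1/p + 1/q = 1.
p = 11, so q = 11/(11 - 1) = 1.1
|y|^q = 3.589^1.1 = 4.0782
f*(3.589) = 4.0782 / 1.1 = 3.7075


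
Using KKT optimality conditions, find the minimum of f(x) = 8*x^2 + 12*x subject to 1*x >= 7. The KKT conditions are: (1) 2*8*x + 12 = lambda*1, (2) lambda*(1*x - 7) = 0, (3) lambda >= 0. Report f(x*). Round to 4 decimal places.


Step 1: Try lambda = 0 (constraint inactive).
x_unc = -12/(2*8) = -0.75
Check: 1*-0.75 = -0.75 < 7 -- violated!
Step 2: Constraint must be active: 1*x = 7
x* = 7/1 = 7.0
lambda = (2*8*7.0 + 12)/1 = 124.0
Step 3: Compute optimal value.
f(x*) = 8*7.0^2 + 12*7.0 = 476.0


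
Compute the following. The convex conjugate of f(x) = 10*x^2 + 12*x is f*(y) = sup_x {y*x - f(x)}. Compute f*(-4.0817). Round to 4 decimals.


f*(y) = sup_x {y*x - a*x^2 - b*x} = sup_x {(y-b)*x - a*x^2}
FOC: (y - b) - 2a*x = 0 => x* = (y - b)/(2a)
x* = (-4.0817 - 12)/(2*10) = -0.8041
f*(-4.0817) = (y-b)^2/(4a) = (-4.0817 - 12)^2/(4*10)
= 258.6211/40 = 6.4655


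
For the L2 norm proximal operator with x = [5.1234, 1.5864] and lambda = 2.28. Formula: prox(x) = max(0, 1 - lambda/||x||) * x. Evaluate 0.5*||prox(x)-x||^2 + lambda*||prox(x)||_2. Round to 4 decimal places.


Step 1: Compute ||x||.
||x|| = 5.3634
Step 2: Compute scaling factor.
scale = max(0, 1 - 2.28/5.3634) = 0.5749
Step 3: prox(x) = [2.9454, 0.912]
||prox(x)|| = 3.0834
Step 4: Proximal objective.
0.5*||prox-x||^2 = 2.5992
lambda*||prox|| = 7.0302
Total = 9.6293


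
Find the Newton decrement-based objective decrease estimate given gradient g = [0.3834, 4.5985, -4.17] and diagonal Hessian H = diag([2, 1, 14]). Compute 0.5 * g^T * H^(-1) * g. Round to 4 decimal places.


Step 1: H is diagonal, so H^(-1) * g = [0.1917, 4.5985, -0.2979].
Step 2: g^T H^(-1) g = sum_i g_i^2 / H_ii
  = (0.3834)^2/2 + (4.5985)^2/1 + (-4.17)^2/14
  = 0.0735 + 21.1462 + 1.2421 = 22.4618
Step 3: Objective decrease = 0.5 * g^T H^(-1) g = 11.2309


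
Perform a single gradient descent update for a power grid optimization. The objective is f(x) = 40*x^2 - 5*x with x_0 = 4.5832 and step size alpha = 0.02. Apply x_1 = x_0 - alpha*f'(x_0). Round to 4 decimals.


We compute the gradient at x_0 and apply the update.
f'(x) = 80*x - 5
f'(4.5832) = 80*4.5832 - 5 = 361.656
x_1 = 4.5832 - 0.02*361.656 = -2.6499


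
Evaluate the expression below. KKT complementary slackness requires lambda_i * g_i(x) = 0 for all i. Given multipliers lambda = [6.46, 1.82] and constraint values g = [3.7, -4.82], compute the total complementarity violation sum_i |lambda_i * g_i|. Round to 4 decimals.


KKT complementary slackness check:
lambda_1 * g_1 = 6.46 * 3.7 = 23.902
lambda_2 * g_2 = 1.82 * -4.82 = -8.7724
Total violation = 23.902 + 8.7724 = 32.6744


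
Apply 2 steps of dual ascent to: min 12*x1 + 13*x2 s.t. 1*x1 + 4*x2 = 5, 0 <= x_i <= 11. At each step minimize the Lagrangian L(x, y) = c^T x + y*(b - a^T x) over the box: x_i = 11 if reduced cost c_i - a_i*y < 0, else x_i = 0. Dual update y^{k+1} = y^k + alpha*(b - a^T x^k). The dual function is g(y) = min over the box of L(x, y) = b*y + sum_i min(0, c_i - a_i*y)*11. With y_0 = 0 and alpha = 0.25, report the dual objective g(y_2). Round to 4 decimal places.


Dual ascent for LP: min 12*x1 + 13*x2, 1*x1 + 4*x2 = 5, 0 <= x_i <= 11
Step 1: y^k = 0.0, reduced costs: (12.0, 13.0)
  x^k = (0.0, 0.0), subgradient = b - a^T x = 5.0
  y^{k+1} = 0.0 + 0.25*5.0 = 1.25
Step 2: y^k = 1.25, reduced costs: (10.75, 8.0)
  x^k = (0.0, 0.0), subgradient = b - a^T x = 5.0
  y^{k+1} = 1.25 + 0.25*5.0 = 2.5
Dual objective at y_2 = 2.5: reduced costs (9.5, 3.0), box minimizer x = (0.0, 0.0)
g(y_2) = b*y + (c1 - a1*y)*x1 + (c2 - a2*y)*x2 = 5*2.5 + 9.5*0.0 + 3.0*0.0 = 12.5 + 0.0 + 0.0 = 12.5


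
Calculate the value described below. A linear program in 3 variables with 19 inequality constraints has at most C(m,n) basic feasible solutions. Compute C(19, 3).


Each vertex corresponds to some choice of n active constraints out of m, so the number of vertices is at most C(m, n) = m! / (n!(m-n)!).
m = 19, n = 3
Numerator: 19 * 18 * 17
Denominator: 3! = 6
C(19, 3) = 969


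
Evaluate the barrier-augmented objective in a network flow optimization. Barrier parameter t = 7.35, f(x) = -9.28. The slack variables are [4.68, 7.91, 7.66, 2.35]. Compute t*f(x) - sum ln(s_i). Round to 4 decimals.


Step 1: Compute log-barrier.
ln values: [1.5433, 2.0681, 2.036, 0.8544]
phi = -(1.5433 + 2.0681 + 2.036 + 0.8544) = -6.5019
Step 2: Compute augmented objective.
t*f(x) = 7.35*-9.28 = -68.208
Total = -68.208 - 6.5019 = -74.7099


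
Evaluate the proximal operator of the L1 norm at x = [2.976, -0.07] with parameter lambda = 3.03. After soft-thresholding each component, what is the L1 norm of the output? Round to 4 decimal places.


Soft-thresholding with lambda = 3.03:
prox(2.976) = sign(2.976)*max(|2.976| - 3.03, 0) = 0.0
prox(-0.07) = sign(-0.07)*max(|-0.07| - 3.03, 0) = 0.0
prox(x) = [0.0, 0.0]
||prox(x)||_1 = 0.0 + 0.0 = 0.0


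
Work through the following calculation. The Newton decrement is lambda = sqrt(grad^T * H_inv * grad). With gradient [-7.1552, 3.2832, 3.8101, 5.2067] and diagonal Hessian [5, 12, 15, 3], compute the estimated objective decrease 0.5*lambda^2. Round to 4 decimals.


Step 1: H is diagonal, so H^(-1) * g = [-1.431, 0.2736, 0.254, 1.7356].
Step 2: g^T H^(-1) g = sum_i g_i^2 / H_ii
  = (-7.1552)^2/5 + (3.2832)^2/12 + (3.8101)^2/15 + (5.2067)^2/3
  = 10.2394 + 0.8983 + 0.9678 + 9.0366 = 21.142
Step 3: Objective decrease = 0.5 * g^T H^(-1) g = 10.571
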